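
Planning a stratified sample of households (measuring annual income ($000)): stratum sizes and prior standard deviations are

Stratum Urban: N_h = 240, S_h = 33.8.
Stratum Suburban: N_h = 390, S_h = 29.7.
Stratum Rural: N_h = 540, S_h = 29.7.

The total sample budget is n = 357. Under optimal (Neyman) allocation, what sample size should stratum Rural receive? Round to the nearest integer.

Neyman allocation: n_h = n · N_h S_h / Σ N_i S_i, with n = 357.
  stratum Urban: N_h·S_h = 240·33.8 = 8112.00
  stratum Suburban: N_h·S_h = 390·29.7 = 11583.00
  stratum Rural: N_h·S_h = 540·29.7 = 16038.00
Σ N_h S_h = 35733.00
n for stratum Rural = 357·16038.00/35733.00 = 160.232 → 160

160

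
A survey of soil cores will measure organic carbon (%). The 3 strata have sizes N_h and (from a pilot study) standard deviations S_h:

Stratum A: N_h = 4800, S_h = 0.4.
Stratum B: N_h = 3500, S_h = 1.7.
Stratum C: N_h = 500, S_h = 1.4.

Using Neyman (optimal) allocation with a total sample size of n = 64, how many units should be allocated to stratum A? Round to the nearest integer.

Neyman allocation: n_h = n · N_h S_h / Σ N_i S_i, with n = 64.
  stratum A: N_h·S_h = 4800·0.4 = 1920.00
  stratum B: N_h·S_h = 3500·1.7 = 5950.00
  stratum C: N_h·S_h = 500·1.4 = 700.00
Σ N_h S_h = 8570.00
n for stratum A = 64·1920.00/8570.00 = 14.338 → 14

14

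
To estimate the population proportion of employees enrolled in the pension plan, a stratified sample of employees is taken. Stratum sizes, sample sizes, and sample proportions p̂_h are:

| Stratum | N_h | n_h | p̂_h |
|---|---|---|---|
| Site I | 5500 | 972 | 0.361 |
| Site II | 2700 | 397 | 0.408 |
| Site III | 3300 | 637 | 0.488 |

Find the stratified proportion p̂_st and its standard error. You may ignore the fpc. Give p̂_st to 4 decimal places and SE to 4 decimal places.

N = 11500; stratum weights W_h = N_h/N.
p̂_st = Σ W_h p̂_h = (5500·0.361 + 2700·0.408 + 3300·0.488)/11500 = 0.40848
V̂(p̂_st) = Σ W_h² p̂_h(1−p̂_h)/(n_h−1):
  stratum Site I: (5500/11500)²·0.361·0.639/971 = 5.43399e-05
  stratum Site II: (2700/11500)²·0.408·0.592/396 = 3.36216e-05
  stratum Site III: (3300/11500)²·0.488·0.512/636 = 3.23493e-05
V̂(p̂_st) = 0.000120311; SE = √V̂ = 0.0109686

p̂_st ≈ 0.4085, SE ≈ 0.0110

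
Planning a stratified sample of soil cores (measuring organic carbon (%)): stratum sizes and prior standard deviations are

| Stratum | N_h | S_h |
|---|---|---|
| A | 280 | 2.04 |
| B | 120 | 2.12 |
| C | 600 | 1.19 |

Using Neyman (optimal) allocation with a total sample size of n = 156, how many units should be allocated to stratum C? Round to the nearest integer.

Neyman allocation: n_h = n · N_h S_h / Σ N_i S_i, with n = 156.
  stratum A: N_h·S_h = 280·2.04 = 571.20
  stratum B: N_h·S_h = 120·2.12 = 254.40
  stratum C: N_h·S_h = 600·1.19 = 714.00
Σ N_h S_h = 1539.60
n for stratum C = 156·714.00/1539.60 = 72.346 → 72

72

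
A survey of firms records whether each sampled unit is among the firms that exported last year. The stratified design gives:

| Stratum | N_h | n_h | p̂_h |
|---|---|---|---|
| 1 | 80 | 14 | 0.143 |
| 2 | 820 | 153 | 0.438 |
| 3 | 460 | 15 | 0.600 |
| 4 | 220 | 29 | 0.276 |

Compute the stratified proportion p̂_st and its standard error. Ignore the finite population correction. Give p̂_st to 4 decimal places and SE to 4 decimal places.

p̂_st ≈ 0.4477, SE ≈ 0.0453

N = 1580; stratum weights W_h = N_h/N.
p̂_st = Σ W_h p̂_h = (80·0.143 + 820·0.438 + 460·0.600 + 220·0.276)/1580 = 0.44767
V̂(p̂_st) = Σ W_h² p̂_h(1−p̂_h)/(n_h−1):
  stratum 1: (80/1580)²·0.143·0.857/13 = 2.41679e-05
  stratum 2: (820/1580)²·0.438·0.562/152 = 0.000436195
  stratum 3: (460/1580)²·0.600·0.400/14 = 0.00145306
  stratum 4: (220/1580)²·0.276·0.724/28 = 0.000138363
V̂(p̂_st) = 0.00205179; SE = √V̂ = 0.0452967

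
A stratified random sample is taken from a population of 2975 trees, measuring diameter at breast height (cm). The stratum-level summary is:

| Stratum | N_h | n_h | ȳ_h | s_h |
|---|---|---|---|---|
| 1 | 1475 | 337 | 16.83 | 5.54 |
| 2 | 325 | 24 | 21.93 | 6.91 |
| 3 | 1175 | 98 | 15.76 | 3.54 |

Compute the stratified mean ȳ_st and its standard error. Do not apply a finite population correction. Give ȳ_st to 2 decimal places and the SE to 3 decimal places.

ȳ_st = Σ W_h ȳ_h = (1475·16.83 + 325·21.93 + 1175·15.76)/2975 = 16.96454
V̂(ȳ_st) = Σ W_h² s_h²/n_h, with W_h = N_h/N and N = 2975:
  stratum 1: (1475/2975)²·5.54²/337 = 0.0223872
  stratum 2: (325/2975)²·6.91²/24 = 0.0237431
  stratum 3: (1175/2975)²·3.54²/98 = 0.0199472
V̂(ȳ_st) = 0.0660775
SE(ȳ_st) = √0.0660775 = 0.257055

ȳ_st ≈ 16.96, SE ≈ 0.257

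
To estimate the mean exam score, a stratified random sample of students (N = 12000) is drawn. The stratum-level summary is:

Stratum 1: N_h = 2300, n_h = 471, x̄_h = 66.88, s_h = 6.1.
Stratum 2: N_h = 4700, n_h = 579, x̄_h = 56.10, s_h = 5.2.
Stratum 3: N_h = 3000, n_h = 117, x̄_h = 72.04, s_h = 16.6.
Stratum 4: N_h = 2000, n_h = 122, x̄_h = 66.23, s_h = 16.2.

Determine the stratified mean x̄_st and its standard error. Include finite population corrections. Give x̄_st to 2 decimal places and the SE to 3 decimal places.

x̄_st = Σ W_h x̄_h = (2300·66.88 + 4700·56.10 + 3000·72.04 + 2000·66.23)/12000 = 63.83950
V̂(x̄_st) = Σ W_h² (1 − n_h/N_h) s_h²/n_h, with W_h = N_h/N and N = 12000:
  stratum 1: (2300/12000)²·(1 − 471/2300)·6.1²/471 = 0.0023079
  stratum 2: (4700/12000)²·(1 − 579/4700)·5.2²/579 = 0.00628154
  stratum 3: (3000/12000)²·(1 − 117/3000)·16.6²/117 = 0.14146
  stratum 4: (2000/12000)²·(1 − 122/2000)·16.2²/122 = 0.0561091
V̂(x̄_st) = 0.206159
SE(x̄_st) = √0.206159 = 0.454047

x̄_st ≈ 63.84, SE ≈ 0.454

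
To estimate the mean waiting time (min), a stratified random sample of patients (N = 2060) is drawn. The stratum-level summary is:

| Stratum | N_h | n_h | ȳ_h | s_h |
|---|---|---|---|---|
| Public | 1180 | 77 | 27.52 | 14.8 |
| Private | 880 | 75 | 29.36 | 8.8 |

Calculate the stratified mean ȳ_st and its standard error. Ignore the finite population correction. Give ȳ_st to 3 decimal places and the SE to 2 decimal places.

ȳ_st ≈ 28.306, SE ≈ 1.06

ȳ_st = Σ W_h ȳ_h = (1180·27.52 + 880·29.36)/2060 = 28.30602
V̂(ȳ_st) = Σ W_h² s_h²/n_h, with W_h = N_h/N and N = 2060:
  stratum Public: (1180/2060)²·14.8²/77 = 0.933388
  stratum Private: (880/2060)²·8.8²/75 = 0.188423
V̂(ȳ_st) = 1.12181
SE(ȳ_st) = √1.12181 = 1.05916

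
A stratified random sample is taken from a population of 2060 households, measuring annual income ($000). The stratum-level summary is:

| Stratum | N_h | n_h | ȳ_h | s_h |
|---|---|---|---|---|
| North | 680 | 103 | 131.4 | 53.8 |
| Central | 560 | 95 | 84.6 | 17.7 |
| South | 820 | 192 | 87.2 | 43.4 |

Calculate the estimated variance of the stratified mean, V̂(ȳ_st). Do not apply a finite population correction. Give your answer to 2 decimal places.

V̂(ȳ_st) ≈ 4.86

V̂(ȳ_st) = Σ W_h² s_h²/n_h, with W_h = N_h/N and N = 2060:
  stratum North: (680/2060)²·53.8²/103 = 3.06204
  stratum Central: (560/2060)²·17.7²/95 = 0.243705
  stratum South: (820/2060)²·43.4²/192 = 1.55443
V̂(ȳ_st) = 4.86018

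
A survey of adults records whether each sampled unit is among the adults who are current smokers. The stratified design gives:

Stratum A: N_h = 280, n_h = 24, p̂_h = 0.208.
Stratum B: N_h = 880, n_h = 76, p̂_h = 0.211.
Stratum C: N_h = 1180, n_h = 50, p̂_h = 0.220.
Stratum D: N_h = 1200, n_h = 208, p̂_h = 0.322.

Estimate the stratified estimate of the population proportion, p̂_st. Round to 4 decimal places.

N = 3540; stratum weights W_h = N_h/N.
p̂_st = Σ W_h p̂_h = (280·0.208 + 880·0.211 + 1180·0.220 + 1200·0.322)/3540 = 0.25139

p̂_st ≈ 0.2514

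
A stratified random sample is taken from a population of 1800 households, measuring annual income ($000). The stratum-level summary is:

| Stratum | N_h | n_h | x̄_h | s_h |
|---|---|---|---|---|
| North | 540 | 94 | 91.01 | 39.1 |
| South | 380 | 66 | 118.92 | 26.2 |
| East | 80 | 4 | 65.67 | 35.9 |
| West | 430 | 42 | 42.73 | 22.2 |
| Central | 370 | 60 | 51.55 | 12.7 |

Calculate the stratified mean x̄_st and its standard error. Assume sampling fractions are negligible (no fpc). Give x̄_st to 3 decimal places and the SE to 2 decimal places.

x̄_st = Σ W_h x̄_h = (540·91.01 + 380·118.92 + 80·65.67 + 430·42.73 + 370·51.55)/1800 = 76.13111
V̂(x̄_st) = Σ W_h² s_h²/n_h, with W_h = N_h/N and N = 1800:
  stratum North: (540/1800)²·39.1²/94 = 1.46375
  stratum South: (380/1800)²·26.2²/66 = 0.463533
  stratum East: (80/1800)²·35.9²/4 = 0.636449
  stratum West: (430/1800)²·22.2²/42 = 0.669651
  stratum Central: (370/1800)²·12.7²/60 = 0.113583
V̂(x̄_st) = 3.34697
SE(x̄_st) = √3.34697 = 1.82947

x̄_st ≈ 76.131, SE ≈ 1.83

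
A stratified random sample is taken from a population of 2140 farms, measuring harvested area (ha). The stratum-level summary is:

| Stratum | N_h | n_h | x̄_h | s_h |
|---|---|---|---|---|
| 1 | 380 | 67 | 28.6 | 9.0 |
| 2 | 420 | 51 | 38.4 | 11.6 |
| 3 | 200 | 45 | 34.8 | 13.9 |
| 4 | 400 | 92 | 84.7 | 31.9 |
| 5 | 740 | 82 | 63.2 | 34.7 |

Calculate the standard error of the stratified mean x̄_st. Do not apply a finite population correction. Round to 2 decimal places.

SE(x̄_st) ≈ 1.52

V̂(x̄_st) = Σ W_h² s_h²/n_h, with W_h = N_h/N and N = 2140:
  stratum 1: (380/2140)²·9.0²/67 = 0.0381197
  stratum 2: (420/2140)²·11.6²/51 = 0.101629
  stratum 3: (200/2140)²·13.9²/45 = 0.0375016
  stratum 4: (400/2140)²·31.9²/92 = 0.386443
  stratum 5: (740/2140)²·34.7²/82 = 1.75582
V̂(x̄_st) = 2.31952
SE(x̄_st) = √2.31952 = 1.523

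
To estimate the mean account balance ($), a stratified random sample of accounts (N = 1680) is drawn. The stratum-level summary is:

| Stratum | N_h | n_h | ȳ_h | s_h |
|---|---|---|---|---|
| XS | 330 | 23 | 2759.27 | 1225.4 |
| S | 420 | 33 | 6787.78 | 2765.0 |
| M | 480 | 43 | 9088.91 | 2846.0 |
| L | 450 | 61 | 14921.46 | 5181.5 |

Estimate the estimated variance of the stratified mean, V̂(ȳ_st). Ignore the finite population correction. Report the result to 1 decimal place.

V̂(ȳ_st) = Σ W_h² s_h²/n_h, with W_h = N_h/N and N = 1680:
  stratum XS: (330/1680)²·1225.4²/23 = 2519.05
  stratum S: (420/1680)²·2765.0²/33 = 14479.6
  stratum M: (480/1680)²·2846.0²/43 = 15376.8
  stratum L: (450/1680)²·5181.5²/61 = 31578.2
V̂(ȳ_st) = 63953.6

V̂(ȳ_st) ≈ 63953.6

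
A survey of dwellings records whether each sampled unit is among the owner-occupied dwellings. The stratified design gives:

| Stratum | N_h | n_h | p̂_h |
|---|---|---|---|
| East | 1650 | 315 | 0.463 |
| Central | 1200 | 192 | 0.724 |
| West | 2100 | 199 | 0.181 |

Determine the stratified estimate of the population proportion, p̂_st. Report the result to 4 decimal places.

N = 4950; stratum weights W_h = N_h/N.
p̂_st = Σ W_h p̂_h = (1650·0.463 + 1200·0.724 + 2100·0.181)/4950 = 0.40664

p̂_st ≈ 0.4066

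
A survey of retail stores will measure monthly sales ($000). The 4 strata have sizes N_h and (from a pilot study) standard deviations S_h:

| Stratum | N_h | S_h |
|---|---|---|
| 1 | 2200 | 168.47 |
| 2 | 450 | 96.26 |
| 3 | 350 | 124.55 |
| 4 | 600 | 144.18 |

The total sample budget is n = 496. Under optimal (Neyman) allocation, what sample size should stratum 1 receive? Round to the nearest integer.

338

Neyman allocation: n_h = n · N_h S_h / Σ N_i S_i, with n = 496.
  stratum 1: N_h·S_h = 2200·168.47 = 370634.00
  stratum 2: N_h·S_h = 450·96.26 = 43317.00
  stratum 3: N_h·S_h = 350·124.55 = 43592.50
  stratum 4: N_h·S_h = 600·144.18 = 86508.00
Σ N_h S_h = 544051.50
n for stratum 1 = 496·370634.00/544051.50 = 337.899 → 338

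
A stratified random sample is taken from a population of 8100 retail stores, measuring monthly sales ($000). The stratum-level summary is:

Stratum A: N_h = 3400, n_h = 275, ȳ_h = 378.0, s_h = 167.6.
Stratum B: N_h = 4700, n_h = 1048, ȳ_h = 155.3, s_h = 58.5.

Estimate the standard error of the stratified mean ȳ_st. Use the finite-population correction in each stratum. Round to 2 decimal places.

V̂(ȳ_st) = Σ W_h² (1 − n_h/N_h) s_h²/n_h, with W_h = N_h/N and N = 8100:
  stratum A: (3400/8100)²·(1 − 275/3400)·167.6²/275 = 16.5415
  stratum B: (4700/8100)²·(1 − 1048/4700)·58.5²/1048 = 0.854297
V̂(ȳ_st) = 17.3958
SE(ȳ_st) = √17.3958 = 4.17082

SE(ȳ_st) ≈ 4.17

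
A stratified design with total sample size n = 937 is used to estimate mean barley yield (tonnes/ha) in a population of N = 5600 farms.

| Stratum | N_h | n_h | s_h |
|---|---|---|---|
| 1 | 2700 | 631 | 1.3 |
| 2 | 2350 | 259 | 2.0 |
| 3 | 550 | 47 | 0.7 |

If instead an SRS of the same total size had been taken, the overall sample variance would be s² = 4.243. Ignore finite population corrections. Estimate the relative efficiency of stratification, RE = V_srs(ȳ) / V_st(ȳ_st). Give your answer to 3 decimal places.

RE ≈ 1.315

V̂(ȳ_st) = Σ W_h² s_h²/n_h, with W_h = N_h/N and N = 5600:
  stratum 1: (2700/5600)²·1.3²/631 = 0.0006226
  stratum 2: (2350/5600)²·2.0²/259 = 0.00271969
  stratum 3: (550/5600)²·0.7²/47 = 0.000100565
V_st = 0.00344286
V_srs = s²/n = 4.243/937 = 0.00452828
Relative efficiency = V_srs / V_st = 0.00452828/0.00344286 = 1.3153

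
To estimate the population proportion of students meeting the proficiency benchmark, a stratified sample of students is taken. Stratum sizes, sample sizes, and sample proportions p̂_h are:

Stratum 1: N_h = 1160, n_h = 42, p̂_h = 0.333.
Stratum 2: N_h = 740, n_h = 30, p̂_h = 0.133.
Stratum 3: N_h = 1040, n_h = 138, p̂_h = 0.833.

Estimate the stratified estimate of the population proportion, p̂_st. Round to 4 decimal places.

N = 2940; stratum weights W_h = N_h/N.
p̂_st = Σ W_h p̂_h = (1160·0.333 + 740·0.133 + 1040·0.833)/2940 = 0.45953

p̂_st ≈ 0.4595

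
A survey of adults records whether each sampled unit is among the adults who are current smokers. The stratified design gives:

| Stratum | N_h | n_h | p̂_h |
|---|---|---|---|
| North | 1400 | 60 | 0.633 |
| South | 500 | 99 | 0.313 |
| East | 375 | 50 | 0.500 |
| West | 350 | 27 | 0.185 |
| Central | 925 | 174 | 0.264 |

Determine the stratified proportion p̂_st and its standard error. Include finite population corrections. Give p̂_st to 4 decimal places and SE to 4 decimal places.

p̂_st ≈ 0.4336, SE ≈ 0.0280

N = 3550; stratum weights W_h = N_h/N.
p̂_st = Σ W_h p̂_h = (1400·0.633 + 500·0.313 + 375·0.500 + 350·0.185 + 925·0.264)/3550 = 0.43356
V̂(p̂_st) = Σ W_h² (1 − n_h/N_h) p̂_h(1−p̂_h)/(n_h−1):
  stratum North: (1400/3550)²·(1 − 60/1400)·0.633·0.367/59 = 0.00058613
  stratum South: (500/3550)²·(1 − 99/500)·0.313·0.687/98 = 3.49086e-05
  stratum East: (375/3550)²·(1 − 50/375)·0.500·0.500/49 = 4.93403e-05
  stratum West: (350/3550)²·(1 − 27/350)·0.185·0.815/26 = 5.20199e-05
  stratum Central: (925/3550)²·(1 − 174/925)·0.264·0.736/173 = 6.191e-05
V̂(p̂_st) = 0.000784309; SE = √V̂ = 0.0280055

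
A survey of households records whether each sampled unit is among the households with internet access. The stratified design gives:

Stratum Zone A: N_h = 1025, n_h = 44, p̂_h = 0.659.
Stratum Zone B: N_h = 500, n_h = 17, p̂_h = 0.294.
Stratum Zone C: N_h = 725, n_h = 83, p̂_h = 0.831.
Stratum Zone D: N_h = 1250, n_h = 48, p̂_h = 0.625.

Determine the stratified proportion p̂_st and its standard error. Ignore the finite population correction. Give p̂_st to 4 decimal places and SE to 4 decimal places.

p̂_st ≈ 0.6303, SE ≈ 0.0377

N = 3500; stratum weights W_h = N_h/N.
p̂_st = Σ W_h p̂_h = (1025·0.659 + 500·0.294 + 725·0.831 + 1250·0.625)/3500 = 0.63034
V̂(p̂_st) = Σ W_h² p̂_h(1−p̂_h)/(n_h−1):
  stratum Zone A: (1025/3500)²·0.659·0.341/43 = 0.000448211
  stratum Zone B: (500/3500)²·0.294·0.706/16 = 0.00026475
  stratum Zone C: (725/3500)²·0.831·0.169/82 = 7.34876e-05
  stratum Zone D: (1250/3500)²·0.625·0.375/47 = 0.000636059
V̂(p̂_st) = 0.00142251; SE = √V̂ = 0.0377162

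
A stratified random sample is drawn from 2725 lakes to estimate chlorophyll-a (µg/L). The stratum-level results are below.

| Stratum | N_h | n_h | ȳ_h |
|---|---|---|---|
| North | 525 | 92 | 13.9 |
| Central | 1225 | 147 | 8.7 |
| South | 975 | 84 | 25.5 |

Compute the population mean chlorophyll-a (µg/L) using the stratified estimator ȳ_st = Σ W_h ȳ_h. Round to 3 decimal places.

N = Σ N_h = 2725. Stratum weights W_h = N_h/N.
ȳ_st = (525·13.9 + 1225·8.7 + 975·25.5) / 2725 = 15.71284

ȳ_st ≈ 15.713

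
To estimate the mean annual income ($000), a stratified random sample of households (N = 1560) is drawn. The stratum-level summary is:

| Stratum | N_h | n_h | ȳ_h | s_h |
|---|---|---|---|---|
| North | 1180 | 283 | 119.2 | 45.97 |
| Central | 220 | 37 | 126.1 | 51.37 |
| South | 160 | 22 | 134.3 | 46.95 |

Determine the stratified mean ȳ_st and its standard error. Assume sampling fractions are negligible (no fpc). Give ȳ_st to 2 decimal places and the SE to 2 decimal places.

ȳ_st ≈ 121.72, SE ≈ 2.60

ȳ_st = Σ W_h ȳ_h = (1180·119.2 + 220·126.1 + 160·134.3)/1560 = 121.72179
V̂(ȳ_st) = Σ W_h² s_h²/n_h, with W_h = N_h/N and N = 1560:
  stratum North: (1180/1560)²·45.97²/283 = 4.27245
  stratum Central: (220/1560)²·51.37²/37 = 1.41845
  stratum South: (160/1560)²·46.95²/22 = 1.054
V̂(ȳ_st) = 6.7449
SE(ȳ_st) = √6.7449 = 2.59709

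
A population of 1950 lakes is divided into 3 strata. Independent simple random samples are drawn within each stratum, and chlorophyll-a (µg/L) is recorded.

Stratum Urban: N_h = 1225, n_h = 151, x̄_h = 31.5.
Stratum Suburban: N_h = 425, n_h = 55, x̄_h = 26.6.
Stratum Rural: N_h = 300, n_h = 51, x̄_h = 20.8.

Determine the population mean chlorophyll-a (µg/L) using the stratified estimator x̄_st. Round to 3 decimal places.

x̄_st ≈ 28.786

N = Σ N_h = 1950. Stratum weights W_h = N_h/N.
x̄_st = (1225·31.5 + 425·26.6 + 300·20.8) / 1950 = 28.78590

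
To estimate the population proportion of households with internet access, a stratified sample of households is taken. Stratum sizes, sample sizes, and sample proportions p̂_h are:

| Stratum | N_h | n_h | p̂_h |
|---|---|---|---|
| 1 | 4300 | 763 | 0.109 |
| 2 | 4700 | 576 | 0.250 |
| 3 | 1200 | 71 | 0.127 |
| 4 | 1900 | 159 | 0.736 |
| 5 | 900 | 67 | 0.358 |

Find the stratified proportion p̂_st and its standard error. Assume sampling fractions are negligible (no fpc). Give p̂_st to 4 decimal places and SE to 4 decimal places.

p̂_st ≈ 0.2705, SE ≈ 0.0106

N = 13000; stratum weights W_h = N_h/N.
p̂_st = Σ W_h p̂_h = (4300·0.109 + 4700·0.250 + 1200·0.127 + 1900·0.736 + 900·0.358)/13000 = 0.27052
V̂(p̂_st) = Σ W_h² p̂_h(1−p̂_h)/(n_h−1):
  stratum 1: (4300/13000)²·0.109·0.891/762 = 1.39444e-05
  stratum 2: (4700/13000)²·0.250·0.750/575 = 4.26228e-05
  stratum 3: (1200/13000)²·0.127·0.873/70 = 1.34957e-05
  stratum 4: (1900/13000)²·0.736·0.264/158 = 2.62691e-05
  stratum 5: (900/13000)²·0.358·0.642/66 = 1.66906e-05
V̂(p̂_st) = 0.000113023; SE = √V̂ = 0.0106312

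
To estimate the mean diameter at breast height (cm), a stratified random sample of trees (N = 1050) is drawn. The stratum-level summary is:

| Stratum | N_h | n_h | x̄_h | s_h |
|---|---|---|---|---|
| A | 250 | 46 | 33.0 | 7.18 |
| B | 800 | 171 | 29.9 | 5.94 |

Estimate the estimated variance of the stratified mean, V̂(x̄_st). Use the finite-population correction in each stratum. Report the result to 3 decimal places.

V̂(x̄_st) ≈ 0.146

V̂(x̄_st) = Σ W_h² (1 − n_h/N_h) s_h²/n_h, with W_h = N_h/N and N = 1050:
  stratum A: (250/1050)²·(1 − 46/250)·7.18²/46 = 0.0518421
  stratum B: (800/1050)²·(1 − 171/800)·5.94²/171 = 0.0941757
V̂(x̄_st) = 0.146018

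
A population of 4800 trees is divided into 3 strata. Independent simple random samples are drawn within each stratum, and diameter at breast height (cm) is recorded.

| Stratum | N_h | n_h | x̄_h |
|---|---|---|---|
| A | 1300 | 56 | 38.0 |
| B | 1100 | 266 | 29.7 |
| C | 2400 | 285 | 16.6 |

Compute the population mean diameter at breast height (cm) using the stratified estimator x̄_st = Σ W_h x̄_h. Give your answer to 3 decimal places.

x̄_st ≈ 25.398

N = Σ N_h = 4800. Stratum weights W_h = N_h/N.
x̄_st = (1300·38.0 + 1100·29.7 + 2400·16.6) / 4800 = 25.39792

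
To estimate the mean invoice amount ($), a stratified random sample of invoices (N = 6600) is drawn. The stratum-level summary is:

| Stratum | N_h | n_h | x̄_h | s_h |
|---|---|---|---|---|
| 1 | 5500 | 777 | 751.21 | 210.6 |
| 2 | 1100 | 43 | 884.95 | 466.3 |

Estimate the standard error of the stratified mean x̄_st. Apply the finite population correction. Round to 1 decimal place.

V̂(x̄_st) = Σ W_h² (1 − n_h/N_h) s_h²/n_h, with W_h = N_h/N and N = 6600:
  stratum 1: (5500/6600)²·(1 − 777/5500)·210.6²/777 = 34.0399
  stratum 2: (1100/6600)²·(1 − 43/1100)·466.3²/43 = 134.972
V̂(x̄_st) = 169.011
SE(x̄_st) = √169.011 = 13.0004

SE(x̄_st) ≈ 13.0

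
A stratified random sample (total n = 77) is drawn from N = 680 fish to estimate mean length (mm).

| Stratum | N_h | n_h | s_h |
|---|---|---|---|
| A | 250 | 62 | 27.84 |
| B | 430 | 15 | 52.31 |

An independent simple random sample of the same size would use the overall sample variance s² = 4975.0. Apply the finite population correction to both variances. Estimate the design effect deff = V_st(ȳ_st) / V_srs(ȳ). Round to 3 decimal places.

V̂(ȳ_st) = Σ W_h² (1 − n_h/N_h) s_h²/n_h, with W_h = N_h/N and N = 680:
  stratum A: (250/680)²·(1 − 62/250)·27.84²/62 = 1.27065
  stratum B: (430/680)²·(1 − 15/430)·52.31²/15 = 70.4007
V_st = 71.6713
V_srs = (1 − 77/680)·4975.0/77 = 57.2942
deff = V_st / V_srs = 71.6713/57.2942 = 1.2509

deff ≈ 1.251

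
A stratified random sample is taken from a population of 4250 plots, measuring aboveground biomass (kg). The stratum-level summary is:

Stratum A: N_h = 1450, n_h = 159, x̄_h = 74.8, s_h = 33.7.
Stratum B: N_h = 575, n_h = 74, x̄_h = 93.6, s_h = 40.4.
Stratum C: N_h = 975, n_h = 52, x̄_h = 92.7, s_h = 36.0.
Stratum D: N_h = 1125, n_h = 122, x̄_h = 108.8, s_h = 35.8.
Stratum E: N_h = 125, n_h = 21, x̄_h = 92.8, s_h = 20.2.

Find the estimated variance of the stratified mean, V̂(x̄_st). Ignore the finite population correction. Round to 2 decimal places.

V̂(x̄_st) = Σ W_h² s_h²/n_h, with W_h = N_h/N and N = 4250:
  stratum A: (1450/4250)²·33.7²/159 = 0.831421
  stratum B: (575/4250)²·40.4²/74 = 0.403728
  stratum C: (975/4250)²·36.0²/52 = 1.3117
  stratum D: (1125/4250)²·35.8²/122 = 0.736094
  stratum E: (125/4250)²·20.2²/21 = 0.0168084
V̂(x̄_st) = 3.29975

V̂(x̄_st) ≈ 3.30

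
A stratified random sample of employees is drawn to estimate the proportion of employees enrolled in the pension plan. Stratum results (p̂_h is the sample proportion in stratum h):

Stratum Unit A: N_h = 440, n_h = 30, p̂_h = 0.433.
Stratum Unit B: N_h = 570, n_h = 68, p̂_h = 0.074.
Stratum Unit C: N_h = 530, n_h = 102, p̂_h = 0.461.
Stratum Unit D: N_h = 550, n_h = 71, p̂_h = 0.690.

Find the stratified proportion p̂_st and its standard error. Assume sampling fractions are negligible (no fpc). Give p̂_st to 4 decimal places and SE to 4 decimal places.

N = 2090; stratum weights W_h = N_h/N.
p̂_st = Σ W_h p̂_h = (440·0.433 + 570·0.074 + 530·0.461 + 550·0.690)/2090 = 0.40982
V̂(p̂_st) = Σ W_h² p̂_h(1−p̂_h)/(n_h−1):
  stratum Unit A: (440/2090)²·0.433·0.567/29 = 0.00037522
  stratum Unit B: (570/2090)²·0.074·0.926/67 = 7.6072e-05
  stratum Unit C: (530/2090)²·0.461·0.539/101 = 0.000158208
  stratum Unit D: (550/2090)²·0.690·0.310/70 = 0.000211615
V̂(p̂_st) = 0.000821114; SE = √V̂ = 0.0286551

p̂_st ≈ 0.4098, SE ≈ 0.0287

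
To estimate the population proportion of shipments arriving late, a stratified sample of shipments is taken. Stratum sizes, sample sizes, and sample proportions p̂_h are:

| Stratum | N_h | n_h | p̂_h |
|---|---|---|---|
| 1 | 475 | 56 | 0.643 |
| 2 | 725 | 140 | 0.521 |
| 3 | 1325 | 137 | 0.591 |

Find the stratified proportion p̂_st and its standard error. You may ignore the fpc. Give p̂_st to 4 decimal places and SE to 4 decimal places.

N = 2525; stratum weights W_h = N_h/N.
p̂_st = Σ W_h p̂_h = (475·0.643 + 725·0.521 + 1325·0.591)/2525 = 0.58068
V̂(p̂_st) = Σ W_h² p̂_h(1−p̂_h)/(n_h−1):
  stratum 1: (475/2525)²·0.643·0.357/55 = 0.0001477
  stratum 2: (725/2525)²·0.521·0.479/139 = 0.000148017
  stratum 3: (1325/2525)²·0.591·0.409/136 = 0.000489419
V̂(p̂_st) = 0.000785136; SE = √V̂ = 0.0280203

p̂_st ≈ 0.5807, SE ≈ 0.0280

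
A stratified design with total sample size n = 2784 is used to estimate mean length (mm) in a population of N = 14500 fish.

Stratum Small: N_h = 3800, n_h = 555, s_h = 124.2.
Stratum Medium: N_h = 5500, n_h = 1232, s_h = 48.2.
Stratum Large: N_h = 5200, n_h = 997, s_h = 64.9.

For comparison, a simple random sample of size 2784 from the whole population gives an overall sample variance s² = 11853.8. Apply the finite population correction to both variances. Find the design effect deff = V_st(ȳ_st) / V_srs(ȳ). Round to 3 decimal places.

deff ≈ 0.663

V̂(ȳ_st) = Σ W_h² (1 − n_h/N_h) s_h²/n_h, with W_h = N_h/N and N = 14500:
  stratum Small: (3800/14500)²·(1 − 555/3800)·124.2²/555 = 1.63009
  stratum Medium: (5500/14500)²·(1 − 1232/5500)·48.2²/1232 = 0.21054
  stratum Large: (5200/14500)²·(1 − 997/5200)·64.9²/997 = 0.439158
V_st = 2.27979
V_srs = (1 − 2784/14500)·11853.8/2784 = 3.44033
deff = V_st / V_srs = 2.27979/3.44033 = 0.6627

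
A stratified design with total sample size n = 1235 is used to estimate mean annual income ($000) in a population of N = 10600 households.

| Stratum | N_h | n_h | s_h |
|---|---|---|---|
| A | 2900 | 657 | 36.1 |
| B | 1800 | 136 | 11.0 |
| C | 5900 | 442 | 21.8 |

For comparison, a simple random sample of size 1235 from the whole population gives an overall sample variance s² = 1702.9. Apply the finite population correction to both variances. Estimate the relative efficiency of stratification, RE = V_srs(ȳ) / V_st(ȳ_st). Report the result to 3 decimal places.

V̂(ȳ_st) = Σ W_h² (1 − n_h/N_h) s_h²/n_h, with W_h = N_h/N and N = 10600:
  stratum A: (2900/10600)²·(1 − 657/2900)·36.1²/657 = 0.114832
  stratum B: (1800/10600)²·(1 − 136/1800)·11.0²/136 = 0.023717
  stratum C: (5900/10600)²·(1 − 442/5900)·21.8²/442 = 0.308152
V_st = 0.446701
V_srs = (1 − 1235/10600)·1702.9/1235 = 1.21822
Relative efficiency = V_srs / V_st = 1.21822/0.446701 = 2.7271

RE ≈ 2.727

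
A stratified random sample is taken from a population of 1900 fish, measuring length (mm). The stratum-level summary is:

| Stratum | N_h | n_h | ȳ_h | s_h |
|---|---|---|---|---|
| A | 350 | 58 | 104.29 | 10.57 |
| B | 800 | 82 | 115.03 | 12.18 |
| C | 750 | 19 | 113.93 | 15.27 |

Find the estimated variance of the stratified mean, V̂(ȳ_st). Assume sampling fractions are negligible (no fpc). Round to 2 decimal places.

V̂(ȳ_st) = Σ W_h² s_h²/n_h, with W_h = N_h/N and N = 1900:
  stratum A: (350/1900)²·10.57²/58 = 0.0653658
  stratum B: (800/1900)²·12.18²/82 = 0.32074
  stratum C: (750/1900)²·15.27²/19 = 1.91223
V̂(ȳ_st) = 2.29833

V̂(ȳ_st) ≈ 2.30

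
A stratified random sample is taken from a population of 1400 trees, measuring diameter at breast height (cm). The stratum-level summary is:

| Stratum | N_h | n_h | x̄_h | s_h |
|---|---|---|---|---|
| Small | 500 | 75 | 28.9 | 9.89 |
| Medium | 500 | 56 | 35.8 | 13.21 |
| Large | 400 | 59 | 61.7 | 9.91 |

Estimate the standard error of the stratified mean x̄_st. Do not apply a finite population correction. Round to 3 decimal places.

V̂(x̄_st) = Σ W_h² s_h²/n_h, with W_h = N_h/N and N = 1400:
  stratum Small: (500/1400)²·9.89²/75 = 0.166347
  stratum Medium: (500/1400)²·13.21²/56 = 0.397467
  stratum Large: (400/1400)²·9.91²/59 = 0.135881
V̂(x̄_st) = 0.699696
SE(x̄_st) = √0.699696 = 0.836478

SE(x̄_st) ≈ 0.836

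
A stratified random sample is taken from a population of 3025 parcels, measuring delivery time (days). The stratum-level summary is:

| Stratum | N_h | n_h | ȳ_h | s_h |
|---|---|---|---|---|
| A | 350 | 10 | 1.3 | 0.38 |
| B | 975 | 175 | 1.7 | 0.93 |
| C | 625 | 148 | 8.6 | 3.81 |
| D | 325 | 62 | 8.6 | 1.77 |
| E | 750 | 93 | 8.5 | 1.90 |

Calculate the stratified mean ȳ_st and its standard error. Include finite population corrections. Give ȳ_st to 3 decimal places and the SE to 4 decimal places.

ȳ_st = Σ W_h ȳ_h = (350·1.3 + 975·1.7 + 625·8.6 + 325·8.6 + 750·8.5)/3025 = 5.50661
V̂(ȳ_st) = Σ W_h² (1 − n_h/N_h) s_h²/n_h, with W_h = N_h/N and N = 3025:
  stratum A: (350/3025)²·(1 − 10/350)·0.38²/10 = 0.000187786
  stratum B: (975/3025)²·(1 − 175/975)·0.93²/175 = 0.000421281
  stratum C: (625/3025)²·(1 − 148/625)·3.81²/148 = 0.00319548
  stratum D: (325/3025)²·(1 − 62/325)·1.77²/62 = 0.000472001
  stratum E: (750/3025)²·(1 − 93/750)·1.90²/93 = 0.00209026
V̂(ȳ_st) = 0.00636681
SE(ȳ_st) = √0.00636681 = 0.0797923

ȳ_st ≈ 5.507, SE ≈ 0.0798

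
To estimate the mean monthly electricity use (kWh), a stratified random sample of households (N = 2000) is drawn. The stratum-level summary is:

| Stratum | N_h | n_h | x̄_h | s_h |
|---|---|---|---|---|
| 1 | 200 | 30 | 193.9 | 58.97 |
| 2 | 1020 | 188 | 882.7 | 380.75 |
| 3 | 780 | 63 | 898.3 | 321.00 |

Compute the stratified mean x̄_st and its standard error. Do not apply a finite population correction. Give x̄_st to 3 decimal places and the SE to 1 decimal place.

x̄_st = Σ W_h x̄_h = (200·193.9 + 1020·882.7 + 780·898.3)/2000 = 819.90400
V̂(x̄_st) = Σ W_h² s_h²/n_h, with W_h = N_h/N and N = 2000:
  stratum 1: (200/2000)²·58.97²/30 = 1.15915
  stratum 2: (1020/2000)²·380.75²/188 = 200.568
  stratum 3: (780/2000)²·321.00²/63 = 248.77
V̂(x̄_st) = 450.498
SE(x̄_st) = √450.498 = 21.2249

x̄_st ≈ 819.904, SE ≈ 21.2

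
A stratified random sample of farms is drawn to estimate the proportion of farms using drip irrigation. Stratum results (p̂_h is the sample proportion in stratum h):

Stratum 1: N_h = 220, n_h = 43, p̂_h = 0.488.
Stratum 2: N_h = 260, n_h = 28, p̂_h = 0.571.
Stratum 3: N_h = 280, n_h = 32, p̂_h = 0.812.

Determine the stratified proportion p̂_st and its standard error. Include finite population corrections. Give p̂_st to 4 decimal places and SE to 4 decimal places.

N = 760; stratum weights W_h = N_h/N.
p̂_st = Σ W_h p̂_h = (220·0.488 + 260·0.571 + 280·0.812)/760 = 0.63576
V̂(p̂_st) = Σ W_h² (1 − n_h/N_h) p̂_h(1−p̂_h)/(n_h−1):
  stratum 1: (220/760)²·(1 − 43/220)·0.488·0.512/42 = 0.00040106
  stratum 2: (260/760)²·(1 − 28/260)·0.571·0.429/27 = 0.000947466
  stratum 3: (280/760)²·(1 − 32/280)·0.812·0.188/31 = 0.000592018
V̂(p̂_st) = 0.00194054; SE = √V̂ = 0.0440516

p̂_st ≈ 0.6358, SE ≈ 0.0441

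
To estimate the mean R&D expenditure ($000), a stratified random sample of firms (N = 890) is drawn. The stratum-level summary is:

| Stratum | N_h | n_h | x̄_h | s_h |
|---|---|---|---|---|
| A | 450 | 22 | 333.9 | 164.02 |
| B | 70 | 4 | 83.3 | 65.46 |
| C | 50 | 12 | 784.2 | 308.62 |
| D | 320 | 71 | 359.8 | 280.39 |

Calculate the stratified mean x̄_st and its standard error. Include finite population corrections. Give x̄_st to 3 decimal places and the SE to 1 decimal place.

x̄_st ≈ 348.800, SE ≈ 20.8

x̄_st = Σ W_h x̄_h = (450·333.9 + 70·83.3 + 50·784.2 + 320·359.8)/890 = 348.80000
V̂(x̄_st) = Σ W_h² (1 − n_h/N_h) s_h²/n_h, with W_h = N_h/N and N = 890:
  stratum A: (450/890)²·(1 − 22/450)·164.02²/22 = 297.336
  stratum B: (70/890)²·(1 − 4/70)·65.46²/4 = 6.24819
  stratum C: (50/890)²·(1 − 12/50)·308.62²/12 = 19.0388
  stratum D: (320/890)²·(1 − 71/320)·280.39²/71 = 111.387
V̂(x̄_st) = 434.01
SE(x̄_st) = √434.01 = 20.8329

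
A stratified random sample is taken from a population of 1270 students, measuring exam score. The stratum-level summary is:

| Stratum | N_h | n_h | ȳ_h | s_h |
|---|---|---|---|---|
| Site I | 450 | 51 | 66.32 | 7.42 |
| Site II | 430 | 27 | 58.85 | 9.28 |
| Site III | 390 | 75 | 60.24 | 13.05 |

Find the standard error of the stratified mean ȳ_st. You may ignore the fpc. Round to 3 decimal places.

V̂(ȳ_st) = Σ W_h² s_h²/n_h, with W_h = N_h/N and N = 1270:
  stratum Site I: (450/1270)²·7.42²/51 = 0.135536
  stratum Site II: (430/1270)²·9.28²/27 = 0.365647
  stratum Site III: (390/1270)²·13.05²/75 = 0.214132
V̂(ȳ_st) = 0.715315
SE(ȳ_st) = √0.715315 = 0.845763

SE(ȳ_st) ≈ 0.846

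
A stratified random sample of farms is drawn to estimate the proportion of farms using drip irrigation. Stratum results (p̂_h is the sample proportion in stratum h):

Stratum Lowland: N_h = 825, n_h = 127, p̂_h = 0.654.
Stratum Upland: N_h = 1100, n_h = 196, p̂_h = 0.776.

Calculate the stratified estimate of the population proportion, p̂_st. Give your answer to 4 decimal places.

N = 1925; stratum weights W_h = N_h/N.
p̂_st = Σ W_h p̂_h = (825·0.654 + 1100·0.776)/1925 = 0.72371

p̂_st ≈ 0.7237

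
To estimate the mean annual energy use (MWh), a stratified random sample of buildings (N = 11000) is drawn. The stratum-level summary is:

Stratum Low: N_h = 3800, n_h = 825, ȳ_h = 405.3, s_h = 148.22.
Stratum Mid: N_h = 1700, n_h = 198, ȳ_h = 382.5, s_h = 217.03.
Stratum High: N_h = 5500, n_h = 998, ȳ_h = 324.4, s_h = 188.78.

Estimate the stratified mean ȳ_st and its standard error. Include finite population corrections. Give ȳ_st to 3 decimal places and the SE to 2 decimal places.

ȳ_st ≈ 361.326, SE ≈ 3.85

ȳ_st = Σ W_h ȳ_h = (3800·405.3 + 1700·382.5 + 5500·324.4)/11000 = 361.32636
V̂(ȳ_st) = Σ W_h² (1 − n_h/N_h) s_h²/n_h, with W_h = N_h/N and N = 11000:
  stratum Low: (3800/11000)²·(1 − 825/3800)·148.22²/825 = 2.48797
  stratum Mid: (1700/11000)²·(1 − 198/1700)·217.03²/198 = 5.02005
  stratum High: (5500/11000)²·(1 − 998/5500)·188.78²/998 = 7.30742
V̂(ȳ_st) = 14.8154
SE(ȳ_st) = √14.8154 = 3.84908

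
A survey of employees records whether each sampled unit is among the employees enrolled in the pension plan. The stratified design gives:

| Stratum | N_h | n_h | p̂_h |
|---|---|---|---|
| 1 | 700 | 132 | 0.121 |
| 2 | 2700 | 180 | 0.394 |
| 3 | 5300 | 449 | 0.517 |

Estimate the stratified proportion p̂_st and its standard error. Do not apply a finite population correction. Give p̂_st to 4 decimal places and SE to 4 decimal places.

p̂_st ≈ 0.4470, SE ≈ 0.0185

N = 8700; stratum weights W_h = N_h/N.
p̂_st = Σ W_h p̂_h = (700·0.121 + 2700·0.394 + 5300·0.517)/8700 = 0.44697
V̂(p̂_st) = Σ W_h² p̂_h(1−p̂_h)/(n_h−1):
  stratum 1: (700/8700)²·0.121·0.879/131 = 5.25606e-06
  stratum 2: (2700/8700)²·0.394·0.606/179 = 0.000128471
  stratum 3: (5300/8700)²·0.517·0.483/448 = 0.000206858
V̂(p̂_st) = 0.000340585; SE = √V̂ = 0.018455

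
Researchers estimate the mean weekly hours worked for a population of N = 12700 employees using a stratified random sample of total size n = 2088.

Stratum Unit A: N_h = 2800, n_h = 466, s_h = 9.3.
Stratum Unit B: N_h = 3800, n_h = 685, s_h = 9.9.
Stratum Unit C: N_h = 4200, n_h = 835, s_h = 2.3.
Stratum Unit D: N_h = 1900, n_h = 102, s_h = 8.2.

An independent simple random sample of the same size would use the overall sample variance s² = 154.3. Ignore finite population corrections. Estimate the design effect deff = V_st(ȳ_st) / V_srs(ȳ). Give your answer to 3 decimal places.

V̂(ȳ_st) = Σ W_h² s_h²/n_h, with W_h = N_h/N and N = 12700:
  stratum Unit A: (2800/12700)²·9.3²/466 = 0.0090217
  stratum Unit B: (3800/12700)²·9.9²/685 = 0.0128097
  stratum Unit C: (4200/12700)²·2.3²/835 = 0.000692884
  stratum Unit D: (1900/12700)²·8.2²/102 = 0.0147546
V_st = 0.0372789
V_srs = s²/n = 154.3/2088 = 0.0738985
deff = V_st / V_srs = 0.0372789/0.0738985 = 0.5045

deff ≈ 0.504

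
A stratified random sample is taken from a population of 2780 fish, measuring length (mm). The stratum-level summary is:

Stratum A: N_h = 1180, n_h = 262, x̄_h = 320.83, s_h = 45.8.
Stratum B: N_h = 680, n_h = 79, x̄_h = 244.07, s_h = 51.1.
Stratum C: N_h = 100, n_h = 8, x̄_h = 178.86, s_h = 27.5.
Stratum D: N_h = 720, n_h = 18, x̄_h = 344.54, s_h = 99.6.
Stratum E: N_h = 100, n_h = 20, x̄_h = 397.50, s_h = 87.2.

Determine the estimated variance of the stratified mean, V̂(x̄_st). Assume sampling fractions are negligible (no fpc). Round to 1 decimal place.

V̂(x̄_st) ≈ 41.0

V̂(x̄_st) = Σ W_h² s_h²/n_h, with W_h = N_h/N and N = 2780:
  stratum A: (1180/2780)²·45.8²/262 = 1.44246
  stratum B: (680/2780)²·51.1²/79 = 1.97762
  stratum C: (100/2780)²·27.5²/8 = 0.122317
  stratum D: (720/2780)²·99.6²/18 = 36.9676
  stratum E: (100/2780)²·87.2²/20 = 0.491941
V̂(x̄_st) = 41.002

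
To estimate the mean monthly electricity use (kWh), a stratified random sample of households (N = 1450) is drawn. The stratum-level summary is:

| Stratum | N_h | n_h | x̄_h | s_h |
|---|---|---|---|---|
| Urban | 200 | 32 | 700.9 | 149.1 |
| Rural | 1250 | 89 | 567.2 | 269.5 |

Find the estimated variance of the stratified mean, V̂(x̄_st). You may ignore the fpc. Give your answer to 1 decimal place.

V̂(x̄_st) = Σ W_h² s_h²/n_h, with W_h = N_h/N and N = 1450:
  stratum Urban: (200/1450)²·149.1²/32 = 13.2169
  stratum Rural: (1250/1450)²·269.5²/89 = 606.473
V̂(x̄_st) = 619.69

V̂(x̄_st) ≈ 619.7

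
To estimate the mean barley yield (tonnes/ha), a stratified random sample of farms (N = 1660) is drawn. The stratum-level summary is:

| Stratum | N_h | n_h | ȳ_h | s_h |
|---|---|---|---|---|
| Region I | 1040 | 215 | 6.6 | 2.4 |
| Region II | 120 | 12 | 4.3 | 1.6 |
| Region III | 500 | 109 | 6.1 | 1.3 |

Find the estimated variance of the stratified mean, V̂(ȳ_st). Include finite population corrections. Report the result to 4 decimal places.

V̂(ȳ_st) ≈ 0.0104

V̂(ȳ_st) = Σ W_h² (1 − n_h/N_h) s_h²/n_h, with W_h = N_h/N and N = 1660:
  stratum Region I: (1040/1660)²·(1 − 215/1040)·2.4²/215 = 0.00834171
  stratum Region II: (120/1660)²·(1 − 12/120)·1.6²/12 = 0.00100334
  stratum Region III: (500/1660)²·(1 − 109/500)·1.3²/109 = 0.0011
V̂(ȳ_st) = 0.010445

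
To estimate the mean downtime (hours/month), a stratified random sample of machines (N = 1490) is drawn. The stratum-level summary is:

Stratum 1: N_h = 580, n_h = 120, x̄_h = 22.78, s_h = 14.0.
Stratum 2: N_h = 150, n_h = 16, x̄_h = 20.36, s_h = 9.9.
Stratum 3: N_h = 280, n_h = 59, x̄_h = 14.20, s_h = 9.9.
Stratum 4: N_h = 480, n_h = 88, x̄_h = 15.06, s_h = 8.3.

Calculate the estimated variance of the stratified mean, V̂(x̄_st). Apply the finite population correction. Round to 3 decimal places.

V̂(x̄_st) ≈ 0.364

V̂(x̄_st) = Σ W_h² (1 − n_h/N_h) s_h²/n_h, with W_h = N_h/N and N = 1490:
  stratum 1: (580/1490)²·(1 − 120/580)·14.0²/120 = 0.196285
  stratum 2: (150/1490)²·(1 − 16/150)·9.9²/16 = 0.0554592
  stratum 3: (280/1490)²·(1 − 59/280)·9.9²/59 = 0.0463016
  stratum 4: (480/1490)²·(1 − 88/480)·8.3²/88 = 0.0663481
V̂(x̄_st) = 0.364394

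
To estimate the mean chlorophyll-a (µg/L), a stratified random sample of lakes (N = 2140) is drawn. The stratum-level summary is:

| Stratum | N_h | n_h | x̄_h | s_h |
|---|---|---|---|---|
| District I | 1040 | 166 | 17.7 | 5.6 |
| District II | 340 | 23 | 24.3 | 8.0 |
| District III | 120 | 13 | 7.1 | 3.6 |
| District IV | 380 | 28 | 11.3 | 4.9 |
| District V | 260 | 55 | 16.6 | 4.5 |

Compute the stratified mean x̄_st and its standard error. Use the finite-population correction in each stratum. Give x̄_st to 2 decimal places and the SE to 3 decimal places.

x̄_st ≈ 16.88, SE ≈ 0.368

x̄_st = Σ W_h x̄_h = (1040·17.7 + 340·24.3 + 120·7.1 + 380·11.3 + 260·16.6)/2140 = 16.88411
V̂(x̄_st) = Σ W_h² (1 − n_h/N_h) s_h²/n_h, with W_h = N_h/N and N = 2140:
  stratum District I: (1040/2140)²·(1 − 166/1040)·5.6²/166 = 0.037496
  stratum District II: (340/2140)²·(1 − 23/340)·8.0²/23 = 0.0654882
  stratum District III: (120/2140)²·(1 − 13/120)·3.6²/13 = 0.00279511
  stratum District IV: (380/2140)²·(1 − 28/380)·4.9²/28 = 0.0250457
  stratum District V: (260/2140)²·(1 − 55/260)·4.5²/55 = 0.00428511
V̂(x̄_st) = 0.13511
SE(x̄_st) = √0.13511 = 0.367573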